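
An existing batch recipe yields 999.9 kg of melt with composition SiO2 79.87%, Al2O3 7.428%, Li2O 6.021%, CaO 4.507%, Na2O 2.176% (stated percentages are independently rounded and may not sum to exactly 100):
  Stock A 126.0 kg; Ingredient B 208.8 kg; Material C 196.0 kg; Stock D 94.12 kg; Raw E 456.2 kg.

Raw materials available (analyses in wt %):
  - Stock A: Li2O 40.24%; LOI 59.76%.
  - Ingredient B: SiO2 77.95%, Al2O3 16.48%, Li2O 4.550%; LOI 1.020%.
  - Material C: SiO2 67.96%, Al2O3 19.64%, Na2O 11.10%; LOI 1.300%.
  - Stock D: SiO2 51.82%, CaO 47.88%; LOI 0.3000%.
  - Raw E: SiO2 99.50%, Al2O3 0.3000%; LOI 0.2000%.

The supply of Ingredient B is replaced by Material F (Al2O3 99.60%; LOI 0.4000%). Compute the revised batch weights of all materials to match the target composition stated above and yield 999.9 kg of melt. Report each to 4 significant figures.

Revised batch per 999.9 kg melt:
  Stock A: 149.6 kg
  Material F: 34.05 kg
  Material C: 196.0 kg
  Stock D: 94.12 kg
  Raw E: 619.7 kg
Total batch = 1093 kg; LOI loss = 93.61 kg

Every computation runs at exact precision at every stage. Working values appear, rounded to four significant figures, on the page — a single rounding finalizes each reported number. All derived quantities, including five oxide percentages, glass mass, LOI, totals, yield, are carried using the weight values for 999.9 kg of glass at exact precision, as given in either problem or answer.
Target oxide masses per 999.9 kg melt:
  SiO2: 79.87% × 999.9 = 798.6 kg
  Al2O3: 7.428% × 999.9 = 74.27 kg
  Li2O: 6.021% × 999.9 = 60.20 kg
  CaO: 4.507% × 999.9 = 45.07 kg
  Na2O: 2.176% × 999.9 = 21.76 kg
Balance tally, oxide-wise, using the reported weights, under the basis named above (every target is met by its sum given rounding of the digits):
  SiO2: 196.0·0.6796 + 94.12·0.5182 + 619.7·0.9950 = 798.6 kg (target 798.6 kg)
  Al2O3: 34.05·0.9960 + 196.0·0.1964 + 619.7·0.003000 = 74.27 kg (target 74.27 kg)
  Li2O: 149.6·0.4024 = 60.20 kg (target 60.20 kg)
  CaO: 94.12·0.4788 = 45.06 kg (target 45.07 kg)
  Na2O: 196.0·0.1110 = 21.76 kg (target 21.76 kg)
Glass-mass closure: total charge less LOI = 999.9 kg (targets for the oxides total 999.9 kg; against the stated basis, 999.9 kg — any gap is answer rounding).
Summing the batch: Σ batch = 1093 kg; the LOI term Σ batch·LOI equals 93.61 kg; yield = glass ÷ total batch = 91.44%.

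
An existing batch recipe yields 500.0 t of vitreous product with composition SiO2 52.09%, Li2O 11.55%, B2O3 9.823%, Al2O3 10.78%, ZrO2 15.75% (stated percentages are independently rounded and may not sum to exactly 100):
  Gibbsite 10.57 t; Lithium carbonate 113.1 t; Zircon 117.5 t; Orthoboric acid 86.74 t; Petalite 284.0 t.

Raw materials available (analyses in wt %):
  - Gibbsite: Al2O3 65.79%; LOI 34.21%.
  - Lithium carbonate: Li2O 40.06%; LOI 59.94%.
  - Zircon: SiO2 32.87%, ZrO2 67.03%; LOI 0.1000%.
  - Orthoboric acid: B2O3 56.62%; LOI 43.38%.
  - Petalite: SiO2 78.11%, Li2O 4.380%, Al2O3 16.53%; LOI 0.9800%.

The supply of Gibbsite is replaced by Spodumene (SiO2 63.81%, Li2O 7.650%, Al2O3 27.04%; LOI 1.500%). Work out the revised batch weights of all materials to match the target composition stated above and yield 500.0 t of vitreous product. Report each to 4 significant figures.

The whole derivation holds exact precision from start to finish; values along the way appear, rounded to four significant digits, in the printout; a single rounding produces every reported number — all derived quantities, including ignition loss, totals, glass mass, five oxide percentages, yield, are rebuilt starting from the weights per 500.0 t of glass in full float precision, exactly as shown in either problem or answer.
Oxide-by-oxide targets in 500.0 t vitreous product:
  SiO2: 52.09% × 500.0 = 260.4 t
  Li2O: 11.55% × 500.0 = 57.75 t
  B2O3: 9.823% × 500.0 = 49.12 t
  Al2O3: 10.78% × 500.0 = 53.90 t
  ZrO2: 15.75% × 500.0 = 78.75 t
Oxide-by-oxide audit with the batch weights as given, under the basis named above (each sum matches its target mass net of answer rounding effects):
  SiO2: 51.38·0.6381 + 117.5·0.3287 + 242.0·0.7811 = 260.4 t (target 260.4 t)
  Li2O: 51.38·0.07650 + 107.9·0.4006 + 242.0·0.04380 = 57.75 t (target 57.75 t)
  B2O3: 86.74·0.5662 = 49.11 t (target 49.12 t)
  Al2O3: 51.38·0.2704 + 242.0·0.1653 = 53.90 t (target 53.90 t)
  ZrO2: 117.5·0.6703 = 78.76 t (target 78.75 t)
Glass-mass bookkeeping: batch total minus LOI = 500.0 t (targets for the oxides total 500.0 t; against the stated basis, 500.0 t — deltas are rounding alone).
Total batch = Σ batch = 605.5 t; ignition loss, Σ(batch × LOI) = 105.6 t; glass ÷ batch gives a yield of 82.57%.

Revised batch per 500.0 t vitreous product:
  Spodumene: 51.38 t
  Lithium carbonate: 107.9 t
  Zircon: 117.5 t
  Orthoboric acid: 86.74 t
  Petalite: 242.0 t
Total batch = 605.5 t; LOI loss = 105.6 t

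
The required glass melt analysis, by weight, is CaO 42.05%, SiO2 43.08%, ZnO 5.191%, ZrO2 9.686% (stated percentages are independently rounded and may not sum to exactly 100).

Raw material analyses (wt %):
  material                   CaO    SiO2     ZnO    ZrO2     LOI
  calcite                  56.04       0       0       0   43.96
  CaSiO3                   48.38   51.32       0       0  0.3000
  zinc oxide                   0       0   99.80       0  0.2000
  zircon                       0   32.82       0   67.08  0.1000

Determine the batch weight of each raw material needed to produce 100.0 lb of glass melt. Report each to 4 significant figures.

Batch per 100.0 lb glass melt:
  calcite: 10.54 lb
  CaSiO3: 74.71 lb
  zinc oxide: 5.201 lb
  zircon: 14.44 lb
Total batch = 104.9 lb; LOI loss = 4.882 lb; yield = 95.35%

The working math maintains exact precision throughout — mid-chain values are displayed rounded to four significant digits. Each reported number is rounded a single time; derived quantities (yield, totals, the four compositions, LOI, glass mass) are re-derived starting from the weights at 100.0 lb of glass in exact precision, as quoted within the problem or the answer.
Target masses of each oxide per 100.0 lb glass melt:
  CaO: 42.05% × 100.0 = 42.05 lb
  SiO2: 43.08% × 100.0 = 43.08 lb
  ZnO: 5.191% × 100.0 = 5.191 lb
  ZrO2: 9.686% × 100.0 = 9.686 lb
Sums-versus-targets review using the reported weights, against the basis in use (sum by sum, the targets are met once rounding is allowed for):
  CaO: 10.54·0.5604 + 74.71·0.4838 = 42.05 lb (target 42.05 lb)
  SiO2: 74.71·0.5132 + 14.44·0.3282 = 43.08 lb (target 43.08 lb)
  ZnO: 5.201·0.9980 = 5.191 lb (target 5.191 lb)
  ZrO2: 14.44·0.6708 = 9.686 lb (target 9.686 lb)
The glass-mass cross-check: batch Σ − ignition loss = 100.0 lb (targets for the oxides total 100.0 lb; basis as stated: 100.0 lb — deltas are rounding alone).
Total batch = Σ batch = 104.9 lb; the LOI term Σ batch·LOI equals 4.882 lb; as yield: glass ÷ batch → 95.35%.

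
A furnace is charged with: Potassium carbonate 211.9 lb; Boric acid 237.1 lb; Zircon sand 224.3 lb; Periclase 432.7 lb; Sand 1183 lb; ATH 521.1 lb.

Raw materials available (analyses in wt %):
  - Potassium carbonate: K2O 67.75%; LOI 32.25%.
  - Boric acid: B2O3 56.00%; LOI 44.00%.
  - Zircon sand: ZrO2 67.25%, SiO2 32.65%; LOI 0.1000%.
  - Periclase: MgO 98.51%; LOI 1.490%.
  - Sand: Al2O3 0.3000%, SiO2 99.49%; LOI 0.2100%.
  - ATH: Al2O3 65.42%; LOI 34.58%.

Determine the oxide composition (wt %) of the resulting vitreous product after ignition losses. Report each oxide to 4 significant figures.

All arithmetic holds exact precision at each step — values along the way are displayed, rounded to 4 significant figures, in the working. Every reported result sees exactly one rounding. The derived quantities, which include ignition loss, net glass mass, totals, six oxide percentages, yield, are re-derived at exact precision, exactly as shown in problem or answer, using the weight values at 2448 lb of glass.
Oxide masses out of the charge:
  B2O3: 237.1·0.5600 = 132.8 lb
  K2O: 211.9·0.6775 = 143.6 lb
  Al2O3: 1183·0.003000 + 521.1·0.6542 = 344.5 lb
  ZrO2: 224.3·0.6725 = 150.8 lb
  MgO: 432.7·0.9851 = 426.3 lb
  SiO2: 224.3·0.3265 + 1183·0.9949 = 1250 lb
LOI: 211.9·0.3225 + 237.1·0.4400 + 224.3·0.001000 + 432.7·0.01490 + 1183·0.002100 + 521.1·0.3458 = 362.0 lb
Net of LOI, the glass mass = 2810 − 362.0 = 2448 lb (= the summed oxide contributions)
each wt % is 100 × oxide ÷ glass

Glass mass = 2448 lb (batch 2810 − LOI 362.0).
Composition: B2O3 5.424%, K2O 5.864%, Al2O3 14.07%, ZrO2 6.162%, MgO 17.41%, SiO2 51.07%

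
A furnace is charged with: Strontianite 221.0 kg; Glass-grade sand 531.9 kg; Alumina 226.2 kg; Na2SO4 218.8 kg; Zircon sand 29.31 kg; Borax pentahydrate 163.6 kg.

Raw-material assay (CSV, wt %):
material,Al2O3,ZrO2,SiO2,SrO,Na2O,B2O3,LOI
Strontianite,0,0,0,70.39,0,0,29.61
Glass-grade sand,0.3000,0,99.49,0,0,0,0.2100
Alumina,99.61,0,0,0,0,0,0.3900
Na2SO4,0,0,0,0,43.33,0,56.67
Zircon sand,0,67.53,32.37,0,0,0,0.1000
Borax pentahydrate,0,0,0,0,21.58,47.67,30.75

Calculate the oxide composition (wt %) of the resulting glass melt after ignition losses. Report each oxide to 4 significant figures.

Each numeric step maintains exact precision at all times — the intermediate values appear rounded to 4 significant digits across the worked steps. Exactly one rounding lands on every reported value — all derived quantities are computed in exact precision (the six compositions, ignition loss, the totals, glass mass, yield) starting from the weights on 1149 kg of glass exactly as printed in either problem or answer.
Oxide-by-oxide delivered mass:
  Al2O3: 531.9·0.003000 + 226.2·0.9961 = 226.9 kg
  ZrO2: 29.31·0.6753 = 19.79 kg
  SiO2: 531.9·0.9949 + 29.31·0.3237 = 538.7 kg
  SrO: 221.0·0.7039 = 155.6 kg
  Na2O: 218.8·0.4333 + 163.6·0.2158 = 130.1 kg
  B2O3: 163.6·0.4767 = 77.99 kg
LOI: 221.0·0.2961 + 531.9·0.002100 + 226.2·0.003900 + 218.8·0.5667 + 29.31·0.001000 + 163.6·0.3075 = 241.8 kg
batch − LOI leaves glass = 1391 − 241.8 = 1149 kg (matching Σ of the oxides)
percent share: oxide ÷ glass, ×100

Glass mass = 1149 kg (batch 1391 − LOI 241.8).
Composition: Al2O3 19.75%, ZrO2 1.723%, SiO2 46.88%, SrO 13.54%, Na2O 11.32%, B2O3 6.787%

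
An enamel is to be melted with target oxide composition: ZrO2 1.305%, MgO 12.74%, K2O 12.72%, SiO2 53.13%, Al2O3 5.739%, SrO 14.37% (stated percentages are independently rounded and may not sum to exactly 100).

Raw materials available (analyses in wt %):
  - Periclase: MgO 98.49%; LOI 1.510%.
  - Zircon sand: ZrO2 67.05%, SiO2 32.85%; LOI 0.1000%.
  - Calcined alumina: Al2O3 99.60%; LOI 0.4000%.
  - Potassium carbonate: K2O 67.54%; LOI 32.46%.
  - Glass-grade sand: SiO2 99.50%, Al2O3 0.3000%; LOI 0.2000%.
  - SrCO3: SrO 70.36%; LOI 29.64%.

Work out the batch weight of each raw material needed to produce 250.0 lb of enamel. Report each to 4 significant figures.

The working math keeps full float precision in every operation; the intermediate values are printed rounded off to 4 significant figures between the steps; each reported value takes just one rounding. All derived quantities, including ignition loss, the yield, totals, net glass mass, the six compositions, are re-derived from the batch weights for 250.0 lb of glass at full precision as written in problem or answer.
Target masses of each oxide per 250.0 lb enamel:
  ZrO2: 1.305% × 250.0 = 3.262 lb
  MgO: 12.74% × 250.0 = 31.85 lb
  K2O: 12.72% × 250.0 = 31.80 lb
  SiO2: 53.13% × 250.0 = 132.8 lb
  Al2O3: 5.739% × 250.0 = 14.35 lb
  SrO: 14.37% × 250.0 = 35.92 lb
Balance tally, oxide-wise, applying the batch weights above, at the basis given (sums match the target masses given rounding of the digits):
  ZrO2: 4.866·0.6705 = 3.263 lb (target 3.262 lb)
  MgO: 32.34·0.9849 = 31.85 lb (target 31.85 lb)
  K2O: 47.08·0.6754 = 31.80 lb (target 31.80 lb)
  SiO2: 4.866·0.3285 + 131.9·0.9950 = 132.8 lb (target 132.8 lb)
  Al2O3: 14.01·0.9960 + 131.9·0.003000 = 14.35 lb (target 14.35 lb)
  SrO: 51.06·0.7036 = 35.93 lb (target 35.92 lb)
Consistency of the glass mass: the batch minus its LOI: 250.0 lb (the targets, summed, come to 250.0 lb; versus the stated basis of 250.0 lb — deltas are rounding alone).
Batch total: Σ batch = 281.3 lb; loss to ignition Σ batch·LOI = 31.23 lb; the yield ratio, glass ÷ batch: 88.90%.

Batch per 250.0 lb enamel:
  Periclase: 32.34 lb
  Zircon sand: 4.866 lb
  Calcined alumina: 14.01 lb
  Potassium carbonate: 47.08 lb
  Glass-grade sand: 131.9 lb
  SrCO3: 51.06 lb
Total batch = 281.3 lb; LOI loss = 31.23 lb; yield = 88.90%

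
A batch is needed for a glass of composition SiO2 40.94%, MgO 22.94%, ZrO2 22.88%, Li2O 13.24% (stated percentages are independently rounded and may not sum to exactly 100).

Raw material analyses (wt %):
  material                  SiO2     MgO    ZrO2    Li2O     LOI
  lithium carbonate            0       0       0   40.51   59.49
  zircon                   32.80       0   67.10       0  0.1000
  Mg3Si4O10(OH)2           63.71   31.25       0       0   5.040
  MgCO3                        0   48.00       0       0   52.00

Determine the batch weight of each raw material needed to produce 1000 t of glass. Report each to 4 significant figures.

The intermediate values are printed (rounded to four significant digits) within the worked lines. All arithmetic carries exact precision at each step — each reported figure takes exactly one rounding — the derived quantities, which include the totals, the four compositions, ignition loss, glass mass, the yield, are re-derived in exact precision, as given in question or answer, from the batch weights per 1000 t of glass.
Target oxide masses per 1000 t glass:
  SiO2: 40.94% × 1000 = 409.4 t
  MgO: 22.94% × 1000 = 229.4 t
  ZrO2: 22.88% × 1000 = 228.8 t
  Li2O: 13.24% × 1000 = 132.4 t
A balance pass over the oxides, with the batch weights as given, per the basis as stated (target by target, the sums agree inside rounding margins):
  SiO2: 341.0·0.3280 + 467.0·0.6371 = 409.4 t (target 409.4 t)
  MgO: 467.0·0.3125 + 173.8·0.4800 = 229.4 t (target 229.4 t)
  ZrO2: 341.0·0.6710 = 228.8 t (target 228.8 t)
  Li2O: 326.8·0.4051 = 132.4 t (target 132.4 t)
Consistency of the glass mass: batch Σ − ignition loss = 999.9 t (the Σ of target masses is 1000 t; stated basis 1000 t — any gap is answer rounding).
Whole-batch sum: Σ batch = 1309 t; LOI loss = Σ batch·LOI = 308.7 t; yield = glass ÷ total batch = 76.41%.

Batch per 1000 t glass:
  lithium carbonate: 326.8 t
  zircon: 341.0 t
  Mg3Si4O10(OH)2: 467.0 t
  MgCO3: 173.8 t
Total batch = 1309 t; LOI loss = 308.7 t; yield = 76.41%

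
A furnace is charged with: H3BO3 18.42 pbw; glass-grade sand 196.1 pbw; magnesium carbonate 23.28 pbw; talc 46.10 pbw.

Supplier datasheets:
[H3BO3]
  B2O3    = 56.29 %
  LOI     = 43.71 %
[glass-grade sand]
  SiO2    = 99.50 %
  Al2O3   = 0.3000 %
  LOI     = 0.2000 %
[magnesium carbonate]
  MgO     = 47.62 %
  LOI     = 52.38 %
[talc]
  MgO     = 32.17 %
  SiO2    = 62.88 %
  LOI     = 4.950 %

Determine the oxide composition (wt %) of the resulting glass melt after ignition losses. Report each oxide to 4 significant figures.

The working math carries full float precision through the solve. In-progress results appear rounded to four significant digits as written; each reported number is rounded a single time — derived quantities, including the four compositions, glass mass, the totals, the yield, LOI, are re-derived from the batch weights at 261.0 pbw of glass in full precision, exactly as printed in problem or answer.
Oxide masses out of the charge:
  B2O3: 18.42·0.5629 = 10.37 pbw
  MgO: 23.28·0.4762 + 46.10·0.3217 = 25.92 pbw
  SiO2: 196.1·0.9950 + 46.10·0.6288 = 224.1 pbw
  Al2O3: 196.1·0.003000 = 0.5883 pbw
LOI: 18.42·0.4371 + 196.1·0.002000 + 23.28·0.5238 + 46.10·0.04950 = 22.92 pbw
The glass mass, total less LOI, = 283.9 − 22.92 = 261.0 pbw (equal to the oxide-mass sum)
each wt % is 100 × oxide ÷ glass

Glass mass = 261.0 pbw (batch 283.9 − LOI 22.92).
Composition: B2O3 3.973%, MgO 9.930%, SiO2 85.87%, Al2O3 0.2254%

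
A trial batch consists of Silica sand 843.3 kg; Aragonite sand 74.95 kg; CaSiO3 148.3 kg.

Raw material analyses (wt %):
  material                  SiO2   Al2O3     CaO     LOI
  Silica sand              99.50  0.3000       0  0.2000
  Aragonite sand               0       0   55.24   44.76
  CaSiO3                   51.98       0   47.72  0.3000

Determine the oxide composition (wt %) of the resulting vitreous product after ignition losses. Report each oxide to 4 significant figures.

Glass mass = 1031 kg (batch 1067 − LOI 35.68).
Composition: SiO2 88.87%, Al2O3 0.2454%, CaO 10.88%

Each numeric step keeps exact precision in all steps — working values appear, with 4-significant-figure rounding, across the worked steps. Exactly one rounding is applied to every reported result. All derived quantities (net glass mass, the totals, yield, the three compositions, ignition loss) are rebuilt from the weighed amounts per 1031 kg of glass in exact precision, as given in either problem or answer.
What the batch supplies per oxide:
  SiO2: 843.3·0.9950 + 148.3·0.5198 = 916.2 kg
  Al2O3: 843.3·0.003000 = 2.530 kg
  CaO: 74.95·0.5524 + 148.3·0.4772 = 112.2 kg
LOI: 843.3·0.002000 + 74.95·0.4476 + 148.3·0.003000 = 35.68 kg
Glass = total batch minus LOI = 1067 − 35.68 = 1031 kg (= Σ oxide masses)
each wt % is 100 × oxide ÷ glass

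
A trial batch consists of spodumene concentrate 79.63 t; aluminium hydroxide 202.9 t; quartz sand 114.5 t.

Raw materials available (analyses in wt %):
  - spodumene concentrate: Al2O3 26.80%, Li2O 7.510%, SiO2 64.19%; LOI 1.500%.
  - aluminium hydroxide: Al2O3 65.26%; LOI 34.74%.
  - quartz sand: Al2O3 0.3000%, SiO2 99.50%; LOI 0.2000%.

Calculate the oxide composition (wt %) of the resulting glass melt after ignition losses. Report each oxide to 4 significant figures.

Values along the way are displayed, with 4-significant-figure rounding, in the printout; every computation keeps full precision at every stage. A single rounding finalizes each reported figure; all derived quantities are re-derived in full float precision (totals, three oxide percentages, glass mass, the yield, LOI) starting from the weights at 325.1 t of glass, as quoted within the problem or answer text.
Mass of each oxide from the mix:
  Al2O3: 79.63·0.2680 + 202.9·0.6526 + 114.5·0.003000 = 154.1 t
  Li2O: 79.63·0.07510 = 5.980 t
  SiO2: 79.63·0.6419 + 114.5·0.9950 = 165.0 t
LOI: 79.63·0.01500 + 202.9·0.3474 + 114.5·0.002000 = 71.91 t
batch − LOI leaves glass = 397.0 − 71.91 = 325.1 t (= the summed oxide contributions)
wt % = oxide mass / glass mass × 100

Glass mass = 325.1 t (batch 397.0 − LOI 71.91).
Composition: Al2O3 47.40%, Li2O 1.839%, SiO2 50.76%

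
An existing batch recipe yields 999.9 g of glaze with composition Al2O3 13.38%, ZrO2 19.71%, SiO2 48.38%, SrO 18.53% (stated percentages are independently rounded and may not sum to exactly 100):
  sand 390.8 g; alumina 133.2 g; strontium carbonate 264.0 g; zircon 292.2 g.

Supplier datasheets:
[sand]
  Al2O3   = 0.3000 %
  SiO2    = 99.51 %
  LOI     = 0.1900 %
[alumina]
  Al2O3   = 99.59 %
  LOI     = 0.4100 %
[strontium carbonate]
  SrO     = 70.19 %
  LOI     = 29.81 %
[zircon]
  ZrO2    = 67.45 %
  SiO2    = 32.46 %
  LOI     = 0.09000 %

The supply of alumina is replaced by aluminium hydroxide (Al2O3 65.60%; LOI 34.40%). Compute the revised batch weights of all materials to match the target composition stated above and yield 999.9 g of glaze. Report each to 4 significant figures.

All internal work runs at full float precision in every operation — the intermediate values are shown with 4-significant-digit rounding when written out — exactly one rounding goes into every reported result. Derived quantities (the yield, the totals, glass mass, ignition loss, four oxide percentages) are carried from the batch weights for 999.9 g of glass in exact precision as written in question or answer.
The oxide mass targets at 999.9 g glaze:
  Al2O3: 13.38% × 999.9 = 133.8 g
  ZrO2: 19.71% × 999.9 = 197.1 g
  SiO2: 48.38% × 999.9 = 483.8 g
  SrO: 18.53% × 999.9 = 185.3 g
Per-oxide balance check using the reported weights, versus the basis set out (target by target, the sums agree once rounding is allowed for):
  Al2O3: 390.8·0.003000 + 202.2·0.6560 = 133.8 g (target 133.8 g)
  ZrO2: 292.2·0.6745 = 197.1 g (target 197.1 g)
  SiO2: 390.8·0.9951 + 292.2·0.3246 = 483.7 g (target 483.8 g)
  SrO: 264.0·0.7019 = 185.3 g (target 185.3 g)
Glass-mass sanity pass: whole batch net of LOI = 999.9 g (summing oxide targets gives 999.9 g; with the basis standing at 999.9 g — deltas are rounding alone).
Adding the batch up: Σ batch = 1149 g; Σ batch·LOI gives LOI loss = 149.3 g; the yield ratio, glass ÷ batch: 87.01%.

Revised batch per 999.9 g glaze:
  sand: 390.8 g
  aluminium hydroxide: 202.2 g
  strontium carbonate: 264.0 g
  zircon: 292.2 g
Total batch = 1149 g; LOI loss = 149.3 g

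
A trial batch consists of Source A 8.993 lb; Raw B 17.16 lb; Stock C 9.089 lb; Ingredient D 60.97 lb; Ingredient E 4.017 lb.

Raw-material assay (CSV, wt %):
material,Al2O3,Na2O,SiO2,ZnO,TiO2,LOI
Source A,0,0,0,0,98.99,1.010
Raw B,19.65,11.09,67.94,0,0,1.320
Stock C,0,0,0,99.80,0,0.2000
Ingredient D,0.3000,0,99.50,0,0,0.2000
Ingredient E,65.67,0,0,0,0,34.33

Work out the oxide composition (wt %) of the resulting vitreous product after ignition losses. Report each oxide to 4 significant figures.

Glass mass = 98.39 lb (batch 100.2 − LOI 1.836).
Composition: Al2O3 6.294%, Na2O 1.934%, SiO2 73.51%, ZnO 9.219%, TiO2 9.048%

In-progress results are shown, rounded to four significant digits, within the worked lines; every computation runs at full precision end to end — every reported result is rounded a single time; all derived quantities, which include five oxide percentages, yield, totals, ignition loss, glass mass, are recomputed at full precision, as given in the question or the answer, from the weighed amounts at 98.39 lb of glass.
What the batch supplies per oxide:
  Al2O3: 17.16·0.1965 + 60.97·0.003000 + 4.017·0.6567 = 6.193 lb
  Na2O: 17.16·0.1109 = 1.903 lb
  SiO2: 17.16·0.6794 + 60.97·0.9950 = 72.32 lb
  ZnO: 9.089·0.9980 = 9.071 lb
  TiO2: 8.993·0.9899 = 8.902 lb
LOI: 8.993·0.01010 + 17.16·0.01320 + 9.089·0.002000 + 60.97·0.002000 + 4.017·0.3433 = 1.836 lb
batch − LOI leaves glass = 100.2 − 1.836 = 98.39 lb (= the summed oxide contributions)
oxide / glass × 100 gives the wt %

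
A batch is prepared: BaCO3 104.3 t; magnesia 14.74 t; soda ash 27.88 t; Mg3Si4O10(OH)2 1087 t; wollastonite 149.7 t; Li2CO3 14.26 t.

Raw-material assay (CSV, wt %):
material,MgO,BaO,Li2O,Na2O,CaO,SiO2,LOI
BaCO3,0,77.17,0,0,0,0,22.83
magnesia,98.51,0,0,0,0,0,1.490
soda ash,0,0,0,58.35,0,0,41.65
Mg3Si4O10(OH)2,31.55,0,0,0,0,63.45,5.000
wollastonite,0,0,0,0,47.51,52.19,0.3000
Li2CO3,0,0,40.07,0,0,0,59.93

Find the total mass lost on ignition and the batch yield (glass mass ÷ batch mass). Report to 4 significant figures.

Mid-chain values appear, with 4-significant-digit rounding, across the worked steps. All internal work holds exact precision in all steps. A single rounding completes each reported figure; the derived quantities (totals, glass mass, yield, ignition loss, six oxide percentages) are computed in full float precision starting from the weights on 1299 t of glass, precisely as stated by the question or the answer.
Each material's LOI contribution:
  BaCO3: 104.3 × 0.2283 = 23.81 t
  magnesia: 14.74 × 0.01490 = 0.2196 t
  soda ash: 27.88 × 0.4165 = 11.61 t
  Mg3Si4O10(OH)2: 1087 × 0.05000 = 54.35 t
  wollastonite: 149.7 × 0.003000 = 0.4491 t
  Li2CO3: 14.26 × 0.5993 = 8.546 t
Total LOI = 98.99 t
Glass = batch − LOI = 1398 − 98.99 = 1299 t

LOI loss = 98.99 t; glass = 1299 t; yield = 92.92%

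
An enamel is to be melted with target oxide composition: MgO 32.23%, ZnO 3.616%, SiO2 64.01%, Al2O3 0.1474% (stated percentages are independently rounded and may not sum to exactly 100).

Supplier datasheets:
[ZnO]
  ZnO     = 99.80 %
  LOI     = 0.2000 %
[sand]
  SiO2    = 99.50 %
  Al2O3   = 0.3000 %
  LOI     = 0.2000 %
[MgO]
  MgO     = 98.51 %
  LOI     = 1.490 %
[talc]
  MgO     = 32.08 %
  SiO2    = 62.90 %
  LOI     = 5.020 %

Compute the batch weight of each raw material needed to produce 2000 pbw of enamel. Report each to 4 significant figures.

Intermediates are shown with 4-significant-digit rounding across the worked steps — each numeric step holds full precision all the way through — every reported number is rounded just once — the derived quantities are computed from the weighed amounts on 2000 pbw of glass at full precision (the totals, four oxide percentages, LOI, the yield, net glass mass), as they appear in the problem or answer text.
Oxide-by-oxide targets in 2000 pbw enamel:
  MgO: 32.23% × 2000 = 644.6 pbw
  ZnO: 3.616% × 2000 = 72.32 pbw
  SiO2: 64.01% × 2000 = 1280 pbw
  Al2O3: 0.1474% × 2000 = 2.948 pbw
Verifying the oxide balance from the weights as reported, under the basis named above (target by target, the sums agree within answer rounding):
  MgO: 497.8·0.9851 + 480.8·0.3208 = 644.6 pbw (target 644.6 pbw)
  ZnO: 72.46·0.9980 = 72.32 pbw (target 72.32 pbw)
  SiO2: 982.7·0.9950 + 480.8·0.6290 = 1280 pbw (target 1280 pbw)
  Al2O3: 982.7·0.003000 = 2.948 pbw (target 2.948 pbw)
The glass-mass cross-check: batch total minus LOI = 2000 pbw (per-oxide target masses sum to 2000 pbw; versus the stated basis of 2000 pbw — any gap is answer rounding).
Batch total: Σ batch = 2034 pbw; Σ batch·LOI gives LOI loss = 33.66 pbw; as yield: glass ÷ batch → 98.34%.

Batch per 2000 pbw enamel:
  ZnO: 72.46 pbw
  sand: 982.7 pbw
  MgO: 497.8 pbw
  talc: 480.8 pbw
Total batch = 2034 pbw; LOI loss = 33.66 pbw; yield = 98.34%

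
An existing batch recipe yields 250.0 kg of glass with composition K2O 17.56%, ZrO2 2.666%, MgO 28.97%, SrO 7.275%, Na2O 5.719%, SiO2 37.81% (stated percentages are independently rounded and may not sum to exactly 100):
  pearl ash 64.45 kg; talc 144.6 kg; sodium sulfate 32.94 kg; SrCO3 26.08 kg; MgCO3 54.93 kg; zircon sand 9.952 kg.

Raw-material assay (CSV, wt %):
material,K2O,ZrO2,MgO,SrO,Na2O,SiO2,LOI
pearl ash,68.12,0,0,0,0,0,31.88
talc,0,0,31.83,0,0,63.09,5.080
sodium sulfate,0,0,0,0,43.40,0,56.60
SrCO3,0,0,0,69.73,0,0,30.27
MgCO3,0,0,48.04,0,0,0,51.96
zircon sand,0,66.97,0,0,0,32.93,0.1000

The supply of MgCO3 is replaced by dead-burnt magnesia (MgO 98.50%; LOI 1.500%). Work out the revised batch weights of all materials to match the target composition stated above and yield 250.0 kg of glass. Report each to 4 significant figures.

Revised batch per 250.0 kg glass:
  pearl ash: 64.45 kg
  talc: 144.6 kg
  sodium sulfate: 32.94 kg
  SrCO3: 26.08 kg
  dead-burnt magnesia: 26.79 kg
  zircon sand: 9.952 kg
Total batch = 304.8 kg; LOI loss = 54.84 kg

The whole derivation maintains full precision all the way through; the intermediate values are displayed, rounded to four significant figures, between the steps — each reported figure receives exactly one rounding. Derived quantities, including totals, yield, the six compositions, net glass mass, ignition loss, are carried from the batch weights for 250.0 kg of glass in full precision as written in problem or answer.
Per-oxide target masses for 250.0 kg glass:
  K2O: 17.56% × 250.0 = 43.90 kg
  ZrO2: 2.666% × 250.0 = 6.665 kg
  MgO: 28.97% × 250.0 = 72.42 kg
  SrO: 7.275% × 250.0 = 18.19 kg
  Na2O: 5.719% × 250.0 = 14.30 kg
  SiO2: 37.81% × 250.0 = 94.52 kg
Checking each oxide sum with the batch weights as given, under the basis named above (sum by sum, the targets are met once rounding is allowed for):
  K2O: 64.45·0.6812 = 43.90 kg (target 43.90 kg)
  ZrO2: 9.952·0.6697 = 6.665 kg (target 6.665 kg)
  MgO: 144.6·0.3183 + 26.79·0.9850 = 72.41 kg (target 72.42 kg)
  SrO: 26.08·0.6973 = 18.19 kg (target 18.19 kg)
  Na2O: 32.94·0.4340 = 14.30 kg (target 14.30 kg)
  SiO2: 144.6·0.6309 + 9.952·0.3293 = 94.51 kg (target 94.52 kg)
Mass balance on the glass: the batch minus its LOI: 250.0 kg (the targets, summed, come to 250.0 kg; stated basis 250.0 kg — gaps are rounding artifacts).
Total batch = Σ batch = 304.8 kg; loss to ignition Σ batch·LOI = 54.84 kg; yield: glass divided by total = 82.01%.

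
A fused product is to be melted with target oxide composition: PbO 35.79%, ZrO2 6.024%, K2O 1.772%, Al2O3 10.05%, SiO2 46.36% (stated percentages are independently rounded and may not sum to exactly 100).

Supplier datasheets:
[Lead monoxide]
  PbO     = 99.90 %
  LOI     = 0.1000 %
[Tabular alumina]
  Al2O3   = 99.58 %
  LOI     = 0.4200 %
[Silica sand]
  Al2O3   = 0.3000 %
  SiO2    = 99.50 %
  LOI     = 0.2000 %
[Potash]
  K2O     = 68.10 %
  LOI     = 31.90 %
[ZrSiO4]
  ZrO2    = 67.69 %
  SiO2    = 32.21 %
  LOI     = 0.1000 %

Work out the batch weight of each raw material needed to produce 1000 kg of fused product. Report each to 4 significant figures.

All arithmetic runs at full precision in every operation. Intermediates are rounded to four significant figures when displayed — every reported value is rounded once only; all derived quantities, which include totals, five oxide percentages, yield, glass mass, ignition loss, are recomputed at full precision, as given in the problem or answer text, starting from the weights at 1000 kg of glass.
Target oxide masses per 1000 kg fused product:
  PbO: 35.79% × 1000 = 357.9 kg
  ZrO2: 6.024% × 1000 = 60.24 kg
  K2O: 1.772% × 1000 = 17.72 kg
  Al2O3: 10.05% × 1000 = 100.5 kg
  SiO2: 46.36% × 1000 = 463.6 kg
A balance pass over the oxides, working from each reported weight, under the basis named above (sums match the target masses given rounding of the digits):
  PbO: 358.3·0.9990 = 357.9 kg (target 357.9 kg)
  ZrO2: 88.99·0.6769 = 60.24 kg (target 60.24 kg)
  K2O: 26.02·0.6810 = 17.72 kg (target 17.72 kg)
  Al2O3: 99.61·0.9958 + 437.1·0.003000 = 100.5 kg (target 100.5 kg)
  SiO2: 437.1·0.9950 + 88.99·0.3221 = 463.6 kg (target 463.6 kg)
Glass mass check: total charge less LOI = 1000 kg (per-oxide target masses sum to 1000 kg; the stated basis being 1000 kg — rounding explains the deltas).
Whole-batch sum: Σ batch = 1010 kg; Σ batch·LOI gives LOI loss = 10.04 kg; yield, glass over the total, = 99.01%.

Batch per 1000 kg fused product:
  Lead monoxide: 358.3 kg
  Tabular alumina: 99.61 kg
  Silica sand: 437.1 kg
  Potash: 26.02 kg
  ZrSiO4: 88.99 kg
Total batch = 1010 kg; LOI loss = 10.04 kg; yield = 99.01%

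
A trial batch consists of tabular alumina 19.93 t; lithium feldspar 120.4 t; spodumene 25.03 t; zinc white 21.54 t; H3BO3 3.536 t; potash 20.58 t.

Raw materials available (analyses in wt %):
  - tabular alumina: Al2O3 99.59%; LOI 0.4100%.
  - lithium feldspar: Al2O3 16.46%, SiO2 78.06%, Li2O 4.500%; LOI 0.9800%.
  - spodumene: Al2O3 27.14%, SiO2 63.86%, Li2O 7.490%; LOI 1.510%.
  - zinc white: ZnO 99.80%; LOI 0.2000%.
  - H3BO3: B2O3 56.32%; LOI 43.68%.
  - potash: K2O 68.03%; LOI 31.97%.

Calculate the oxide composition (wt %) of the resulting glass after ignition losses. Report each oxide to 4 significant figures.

The whole derivation holds exact precision throughout. Mid-chain values are shown, rounded to four significant digits, when written out; every reported number is rounded exactly once; derived quantities are carried from the batch weights at 201.2 t of glass at exact precision (LOI, totals, yield, six oxide percentages, glass mass) as quoted within the problem or answer text.
Per-oxide mass from batch:
  Al2O3: 19.93·0.9959 + 120.4·0.1646 + 25.03·0.2714 = 46.46 t
  SiO2: 120.4·0.7806 + 25.03·0.6386 = 110.0 t
  B2O3: 3.536·0.5632 = 1.991 t
  K2O: 20.58·0.6803 = 14.00 t
  ZnO: 21.54·0.9980 = 21.50 t
  Li2O: 120.4·0.04500 + 25.03·0.07490 = 7.293 t
LOI: 19.93·0.004100 + 120.4·0.009800 + 25.03·0.01510 + 21.54·0.002000 + 3.536·0.4368 + 20.58·0.3197 = 9.807 t
Resulting glass, batch − LOI: 211.0 − 9.807 = 201.2 t (= the summed oxide contributions)
wt %: oxide over glass, times 100

Glass mass = 201.2 t (batch 211.0 − LOI 9.807).
Composition: Al2O3 23.09%, SiO2 54.65%, B2O3 0.9898%, K2O 6.958%, ZnO 10.68%, Li2O 3.624%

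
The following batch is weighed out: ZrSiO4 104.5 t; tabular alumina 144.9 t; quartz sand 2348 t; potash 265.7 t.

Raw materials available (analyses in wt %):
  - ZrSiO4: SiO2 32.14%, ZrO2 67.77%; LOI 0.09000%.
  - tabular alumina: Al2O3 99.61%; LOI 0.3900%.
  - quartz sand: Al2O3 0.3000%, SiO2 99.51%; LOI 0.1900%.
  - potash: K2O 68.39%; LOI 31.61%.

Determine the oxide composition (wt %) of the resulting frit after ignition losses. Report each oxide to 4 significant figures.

Intermediates are printed, rounded to 4 significant figures, between the steps; each numeric step carries full precision at all times — each reported value carries a single rounding; derived quantities, which include net glass mass, ignition loss, the totals, the yield, four oxide percentages, are recomputed at full precision, as set out in the problem or answer text, from the weighed amounts per 2774 t of glass.
Mass of each oxide from the mix:
  Al2O3: 144.9·0.9961 + 2348·0.003000 = 151.4 t
  SiO2: 104.5·0.3214 + 2348·0.9951 = 2370 t
  ZrO2: 104.5·0.6777 = 70.82 t
  K2O: 265.7·0.6839 = 181.7 t
LOI: 104.5·9.000e-04 + 144.9·0.003900 + 2348·0.001900 + 265.7·0.3161 = 89.11 t
The glass mass, total less LOI, = 2863 − 89.11 = 2774 t (the oxide masses sum to this)
each oxide over glass, ×100, is wt %

Glass mass = 2774 t (batch 2863 − LOI 89.11).
Composition: Al2O3 5.457%, SiO2 85.44%, ZrO2 2.553%, K2O 6.551%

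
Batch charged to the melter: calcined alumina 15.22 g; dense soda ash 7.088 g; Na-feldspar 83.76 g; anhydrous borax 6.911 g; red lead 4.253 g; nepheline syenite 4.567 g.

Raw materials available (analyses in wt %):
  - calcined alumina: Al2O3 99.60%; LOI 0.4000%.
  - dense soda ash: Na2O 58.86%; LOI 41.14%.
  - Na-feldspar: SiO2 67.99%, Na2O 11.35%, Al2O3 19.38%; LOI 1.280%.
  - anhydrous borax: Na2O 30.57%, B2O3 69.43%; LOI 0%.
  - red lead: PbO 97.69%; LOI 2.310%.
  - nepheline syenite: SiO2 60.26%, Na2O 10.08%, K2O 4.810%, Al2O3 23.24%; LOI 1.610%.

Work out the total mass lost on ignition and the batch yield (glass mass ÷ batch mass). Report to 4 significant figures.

Intermediates are printed (rounded to four significant figures) across the worked steps. The whole derivation carries exact precision through every step; every reported result carries a single rounding; the derived quantities are carried using the weight values for 117.6 g of glass at full precision (net glass mass, yield, six oxide percentages, the totals, LOI), exactly as shown in the question or the answer.
Per-material ignition loss:
  calcined alumina: 15.22 × 0.004000 = 0.06088 g
  dense soda ash: 7.088 × 0.4114 = 2.916 g
  Na-feldspar: 83.76 × 0.01280 = 1.072 g
  anhydrous borax: 6.911 × 0 = 0 g
  red lead: 4.253 × 0.02310 = 0.09824 g
  nepheline syenite: 4.567 × 0.01610 = 0.07353 g
Total LOI = 4.221 g
Glass = batch − LOI = 121.8 − 4.221 = 117.6 g

LOI loss = 4.221 g; glass = 117.6 g; yield = 96.53%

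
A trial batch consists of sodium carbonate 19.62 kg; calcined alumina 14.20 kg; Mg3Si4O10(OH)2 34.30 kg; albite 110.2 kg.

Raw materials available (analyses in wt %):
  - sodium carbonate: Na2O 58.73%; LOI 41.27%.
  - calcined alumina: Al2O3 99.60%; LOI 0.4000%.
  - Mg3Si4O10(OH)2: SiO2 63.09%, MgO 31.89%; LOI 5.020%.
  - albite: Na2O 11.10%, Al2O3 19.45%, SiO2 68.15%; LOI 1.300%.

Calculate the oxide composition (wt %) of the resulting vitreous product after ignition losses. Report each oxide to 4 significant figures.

Glass mass = 167.0 kg (batch 178.3 − LOI 11.31).
Composition: Na2O 14.22%, Al2O3 21.30%, SiO2 57.92%, MgO 6.549%

In-progress results appear rounded to four significant figures in the printout; exact precision is carried in all steps; a single rounding finalizes each reported value — derived quantities are carried at exact precision (the yield, the four compositions, totals, ignition loss, net glass mass) starting from the weights per 167.0 kg of glass as quoted within the problem or the answer.
Oxide masses out of the charge:
  Na2O: 19.62·0.5873 + 110.2·0.1110 = 23.76 kg
  Al2O3: 14.20·0.9960 + 110.2·0.1945 = 35.58 kg
  SiO2: 34.30·0.6309 + 110.2·0.6815 = 96.74 kg
  MgO: 34.30·0.3189 = 10.94 kg
LOI: 19.62·0.4127 + 14.20·0.004000 + 34.30·0.05020 + 110.2·0.01300 = 11.31 kg
Glass = total batch minus LOI = 178.3 − 11.31 = 167.0 kg (the oxide masses sum to this)
each oxide over glass, ×100, is wt %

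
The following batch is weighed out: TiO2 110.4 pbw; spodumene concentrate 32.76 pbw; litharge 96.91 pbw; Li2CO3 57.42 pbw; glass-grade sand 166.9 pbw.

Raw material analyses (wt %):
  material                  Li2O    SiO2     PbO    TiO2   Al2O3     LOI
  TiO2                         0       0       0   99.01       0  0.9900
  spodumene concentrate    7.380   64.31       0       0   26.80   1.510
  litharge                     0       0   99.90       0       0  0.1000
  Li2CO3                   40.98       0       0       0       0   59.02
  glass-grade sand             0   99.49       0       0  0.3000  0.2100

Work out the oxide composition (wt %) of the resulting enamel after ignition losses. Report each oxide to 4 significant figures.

Glass mass = 428.5 pbw (batch 464.4 − LOI 35.92).
Composition: Li2O 6.056%, SiO2 43.67%, PbO 22.60%, TiO2 25.51%, Al2O3 2.166%

All internal work holds full float precision from start to finish; intermediates are shown rounded to four significant figures within the worked lines; exactly one rounding lands on every reported number — derived quantities are carried from the weighed amounts at 428.5 pbw of glass in full precision (LOI, the yield, the five compositions, glass mass, the totals), exactly as printed in the problem or the answer.
Oxide masses out of the charge:
  Li2O: 32.76·0.07380 + 57.42·0.4098 = 25.95 pbw
  SiO2: 32.76·0.6431 + 166.9·0.9949 = 187.1 pbw
  PbO: 96.91·0.9990 = 96.81 pbw
  TiO2: 110.4·0.9901 = 109.3 pbw
  Al2O3: 32.76·0.2680 + 166.9·0.003000 = 9.280 pbw
LOI: 110.4·0.009900 + 32.76·0.01510 + 96.91·0.001000 + 57.42·0.5902 + 166.9·0.002100 = 35.92 pbw
The glass mass, total less LOI, = 464.4 − 35.92 = 428.5 pbw (matching Σ of the oxides)
wt %: oxide over glass, times 100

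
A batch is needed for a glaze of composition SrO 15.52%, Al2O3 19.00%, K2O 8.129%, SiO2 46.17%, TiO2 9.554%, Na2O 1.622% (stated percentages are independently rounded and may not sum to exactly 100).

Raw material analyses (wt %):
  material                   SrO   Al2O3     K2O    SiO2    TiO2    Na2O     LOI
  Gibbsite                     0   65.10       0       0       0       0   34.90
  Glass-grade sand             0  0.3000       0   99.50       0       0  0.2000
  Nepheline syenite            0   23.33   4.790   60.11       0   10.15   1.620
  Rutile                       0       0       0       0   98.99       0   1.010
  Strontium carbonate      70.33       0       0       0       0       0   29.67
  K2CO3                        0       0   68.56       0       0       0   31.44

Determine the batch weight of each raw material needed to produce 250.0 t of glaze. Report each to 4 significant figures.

The working math holds full float precision at each step — the intermediate values are printed, rounded to 4 significant digits, between the steps — every reported result undergoes a single rounding. All derived quantities are re-derived at exact precision (the totals, the six compositions, yield, glass mass, ignition loss) using the weight values per 250.0 t of glass, as given in question or answer.
Per-oxide target masses for 250.0 t glaze:
  SrO: 15.52% × 250.0 = 38.80 t
  Al2O3: 19.00% × 250.0 = 47.50 t
  K2O: 8.129% × 250.0 = 20.32 t
  SiO2: 46.17% × 250.0 = 115.4 t
  TiO2: 9.554% × 250.0 = 23.88 t
  Na2O: 1.622% × 250.0 = 4.055 t
Verifying the oxide balance applying the batch weights above, on the stated basis (oxide sums agree with the targets given rounding of the digits):
  SrO: 55.17·0.7033 = 38.80 t (target 38.80 t)
  Al2O3: 58.22·0.6510 + 91.87·0.003000 + 39.95·0.2333 = 47.50 t (target 47.50 t)
  K2O: 39.95·0.04790 + 26.85·0.6856 = 20.32 t (target 20.32 t)
  SiO2: 91.87·0.9950 + 39.95·0.6011 = 115.4 t (target 115.4 t)
  TiO2: 24.13·0.9899 = 23.89 t (target 23.88 t)
  Na2O: 39.95·0.1015 = 4.055 t (target 4.055 t)
Glass-mass sanity pass: total charge less LOI = 250.0 t (summing oxide targets gives 250.0 t; with the basis standing at 250.0 t — differing by rounding only).
Batch total: Σ batch = 296.2 t; the LOI term Σ batch·LOI equals 46.20 t; yield = glass ÷ total batch = 84.40%.

Batch per 250.0 t glaze:
  Gibbsite: 58.22 t
  Glass-grade sand: 91.87 t
  Nepheline syenite: 39.95 t
  Rutile: 24.13 t
  Strontium carbonate: 55.17 t
  K2CO3: 26.85 t
Total batch = 296.2 t; LOI loss = 46.20 t; yield = 84.40%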